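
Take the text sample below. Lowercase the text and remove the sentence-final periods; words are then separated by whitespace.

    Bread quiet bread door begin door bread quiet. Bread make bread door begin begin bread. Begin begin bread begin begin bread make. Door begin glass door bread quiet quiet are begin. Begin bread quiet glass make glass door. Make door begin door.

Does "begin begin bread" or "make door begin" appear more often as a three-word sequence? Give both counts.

"begin begin bread": 4 occurrences
"make door begin": 2 occurrences

"begin begin bread" (4 vs 2)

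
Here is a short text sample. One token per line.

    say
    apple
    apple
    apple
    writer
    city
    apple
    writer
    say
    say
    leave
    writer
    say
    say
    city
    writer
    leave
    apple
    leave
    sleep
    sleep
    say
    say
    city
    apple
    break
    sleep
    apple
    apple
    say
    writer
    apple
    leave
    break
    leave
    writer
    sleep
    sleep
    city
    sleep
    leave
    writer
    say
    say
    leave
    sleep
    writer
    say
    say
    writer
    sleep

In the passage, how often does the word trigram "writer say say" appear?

4

Scanning the 49 overlapping trigram windows for "writer say say":
  position 8–10: writer say say
  position 12–14: writer say say
  position 42–44: writer say say
  position 47–49: writer say say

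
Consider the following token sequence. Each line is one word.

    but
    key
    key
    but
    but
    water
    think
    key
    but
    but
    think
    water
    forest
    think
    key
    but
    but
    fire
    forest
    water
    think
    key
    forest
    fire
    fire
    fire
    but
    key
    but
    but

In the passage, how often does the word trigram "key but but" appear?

Scanning the 28 overlapping trigram windows for "key but but":
  position 3–5: key but but
  position 8–10: key but but
  position 15–17: key but but
  position 28–30: key but but

4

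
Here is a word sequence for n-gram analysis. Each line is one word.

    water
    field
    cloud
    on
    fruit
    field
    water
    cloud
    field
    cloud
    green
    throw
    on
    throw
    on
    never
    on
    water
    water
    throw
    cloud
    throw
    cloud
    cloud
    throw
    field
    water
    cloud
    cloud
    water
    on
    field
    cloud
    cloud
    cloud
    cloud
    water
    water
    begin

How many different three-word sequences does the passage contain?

39 tokens → 37 trigram windows in total.
Repeated trigrams (each contributes count−1 duplicates):
  cloud cloud cloud: 2
  cloud cloud water: 2
  field water cloud: 2
3 duplicate windows → 37 − 3 = 34 distinct.

34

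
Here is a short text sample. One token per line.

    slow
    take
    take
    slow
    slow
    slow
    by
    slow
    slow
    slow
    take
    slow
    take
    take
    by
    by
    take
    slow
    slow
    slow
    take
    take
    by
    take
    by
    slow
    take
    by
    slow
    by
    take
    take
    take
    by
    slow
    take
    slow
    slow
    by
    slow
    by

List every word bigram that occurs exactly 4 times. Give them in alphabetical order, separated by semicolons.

Bigram counts meeting the condition (exactly 4 times):
  slow by: 4
  take slow: 4

slow by; take slow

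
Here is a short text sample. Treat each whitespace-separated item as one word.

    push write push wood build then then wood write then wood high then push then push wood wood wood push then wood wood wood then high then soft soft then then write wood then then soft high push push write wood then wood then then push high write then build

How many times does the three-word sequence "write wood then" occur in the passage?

2

Scanning the 48 overlapping trigram windows for "write wood then":
  position 32–34: write wood then
  position 40–42: write wood then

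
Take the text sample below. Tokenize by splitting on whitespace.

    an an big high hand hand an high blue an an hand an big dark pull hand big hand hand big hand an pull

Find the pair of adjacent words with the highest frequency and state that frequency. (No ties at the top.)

"hand an", 3 times

Bigram frequencies (highest first):
  hand an: 3
  an an: 2
  an big: 2
  hand hand: 2
  hand big: 2
  big hand: 2
  … (10 more, each ≤ 1)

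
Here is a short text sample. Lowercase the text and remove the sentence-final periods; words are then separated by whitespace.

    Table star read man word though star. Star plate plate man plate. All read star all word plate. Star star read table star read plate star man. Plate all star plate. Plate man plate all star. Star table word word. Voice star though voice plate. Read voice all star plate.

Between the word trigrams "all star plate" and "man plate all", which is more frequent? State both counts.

"all star plate": 2 occurrences
"man plate all": 3 occurrences

"man plate all" (3 vs 2)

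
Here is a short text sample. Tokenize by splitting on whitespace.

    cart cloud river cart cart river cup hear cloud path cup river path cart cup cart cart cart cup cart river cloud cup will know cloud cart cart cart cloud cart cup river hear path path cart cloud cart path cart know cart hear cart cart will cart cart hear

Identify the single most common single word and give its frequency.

Unigram frequencies (highest first):
  cart: 20
  cloud: 6
  cup: 6
  river: 5
  path: 5
  hear: 4
  … (2 more, each ≤ 2)

"cart", 20 times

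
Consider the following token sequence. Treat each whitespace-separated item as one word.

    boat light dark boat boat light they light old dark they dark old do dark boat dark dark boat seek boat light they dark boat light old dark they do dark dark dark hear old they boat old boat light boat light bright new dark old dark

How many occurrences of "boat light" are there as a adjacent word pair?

6

Scanning the 46 overlapping bigram windows for "boat light":
  position 1–2: boat light
  position 5–6: boat light
  position 21–22: boat light
  position 25–26: boat light
  position 39–40: boat light
  position 41–42: boat light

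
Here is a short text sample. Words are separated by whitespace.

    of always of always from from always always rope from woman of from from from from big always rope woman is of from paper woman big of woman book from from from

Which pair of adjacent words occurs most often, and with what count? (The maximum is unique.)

"from from", 6 times

Bigram frequencies (highest first):
  from from: 6
  of always: 2
  always rope: 2
  of from: 2
  always of: 1
  always from: 1
  … (17 more, each ≤ 1)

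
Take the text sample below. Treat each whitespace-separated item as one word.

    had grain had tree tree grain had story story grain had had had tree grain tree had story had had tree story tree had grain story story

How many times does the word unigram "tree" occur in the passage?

Scanning the 27 tokens for "tree":
  position 4: tree
  position 5: tree
  position 14: tree
  position 16: tree
  position 21: tree
  position 23: tree

6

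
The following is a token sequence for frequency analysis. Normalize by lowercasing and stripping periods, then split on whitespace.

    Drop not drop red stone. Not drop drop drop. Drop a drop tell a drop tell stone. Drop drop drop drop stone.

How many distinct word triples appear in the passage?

16

22 tokens → 20 trigram windows in total.
Repeated trigrams (each contributes count−1 duplicates):
  drop drop drop: 4
  a drop tell: 2
4 duplicate windows → 20 − 4 = 16 distinct.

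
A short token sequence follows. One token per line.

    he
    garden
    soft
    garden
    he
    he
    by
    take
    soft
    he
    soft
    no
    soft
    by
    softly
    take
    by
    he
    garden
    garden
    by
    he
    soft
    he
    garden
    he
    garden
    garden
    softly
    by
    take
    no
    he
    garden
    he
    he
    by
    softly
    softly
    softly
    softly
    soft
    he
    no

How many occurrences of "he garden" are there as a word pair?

5

Scanning the 43 overlapping bigram windows for "he garden":
  position 1–2: he garden
  position 18–19: he garden
  position 24–25: he garden
  position 26–27: he garden
  position 33–34: he garden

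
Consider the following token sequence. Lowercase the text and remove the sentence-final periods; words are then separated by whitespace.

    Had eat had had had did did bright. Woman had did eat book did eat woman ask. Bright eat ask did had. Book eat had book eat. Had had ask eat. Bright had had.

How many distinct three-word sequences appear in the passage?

34 tokens → 32 trigram windows in total.
Repeated trigrams (each contributes count−1 duplicates):
  book eat had: 2
  eat had had: 2
  had book eat: 2
3 duplicate windows → 32 − 3 = 29 distinct.

29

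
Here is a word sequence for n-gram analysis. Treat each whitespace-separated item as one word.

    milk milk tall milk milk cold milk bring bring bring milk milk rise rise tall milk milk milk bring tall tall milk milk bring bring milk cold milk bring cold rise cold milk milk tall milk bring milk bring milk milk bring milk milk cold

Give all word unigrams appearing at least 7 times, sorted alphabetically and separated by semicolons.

bring; milk

Unigram counts meeting the condition (at least 7 times):
  bring: 10
  milk: 22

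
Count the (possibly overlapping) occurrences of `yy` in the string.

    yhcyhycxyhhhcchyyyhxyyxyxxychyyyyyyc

Sliding a length-2 window over the 36 characters (35 positions):
  position 16–17: yy
  position 17–18: yy
  position 21–22: yy
  position 30–31: yy
  position 31–32: yy
  position 32–33: yy
  position 33–34: yy
  position 34–35: yy

8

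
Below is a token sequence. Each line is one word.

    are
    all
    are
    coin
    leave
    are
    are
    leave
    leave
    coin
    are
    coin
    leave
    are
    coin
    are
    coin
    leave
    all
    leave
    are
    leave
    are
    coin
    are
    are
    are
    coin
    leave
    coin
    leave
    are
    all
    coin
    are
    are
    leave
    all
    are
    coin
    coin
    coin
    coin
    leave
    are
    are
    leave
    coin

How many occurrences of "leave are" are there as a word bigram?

Scanning the 47 overlapping bigram windows for "leave are":
  position 5–6: leave are
  position 13–14: leave are
  position 20–21: leave are
  position 22–23: leave are
  position 31–32: leave are
  position 44–45: leave are

6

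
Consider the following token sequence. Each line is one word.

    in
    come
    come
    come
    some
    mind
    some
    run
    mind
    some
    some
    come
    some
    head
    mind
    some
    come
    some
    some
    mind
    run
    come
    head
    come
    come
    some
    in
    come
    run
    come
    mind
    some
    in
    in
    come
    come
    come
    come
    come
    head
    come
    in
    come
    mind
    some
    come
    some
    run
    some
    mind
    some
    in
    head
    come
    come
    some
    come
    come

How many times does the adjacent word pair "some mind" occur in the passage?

Scanning the 57 overlapping bigram windows for "some mind":
  position 5–6: some mind
  position 19–20: some mind
  position 49–50: some mind

3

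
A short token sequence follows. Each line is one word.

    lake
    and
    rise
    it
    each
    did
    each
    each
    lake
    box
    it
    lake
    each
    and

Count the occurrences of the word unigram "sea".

0

Scanning the 14 tokens for "sea":
  (none found)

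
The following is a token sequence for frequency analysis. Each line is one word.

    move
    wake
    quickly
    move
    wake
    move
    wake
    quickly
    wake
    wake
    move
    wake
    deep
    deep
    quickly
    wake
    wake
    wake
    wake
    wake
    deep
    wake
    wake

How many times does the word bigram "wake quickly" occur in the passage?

2

Scanning the 22 overlapping bigram windows for "wake quickly":
  position 2–3: wake quickly
  position 7–8: wake quickly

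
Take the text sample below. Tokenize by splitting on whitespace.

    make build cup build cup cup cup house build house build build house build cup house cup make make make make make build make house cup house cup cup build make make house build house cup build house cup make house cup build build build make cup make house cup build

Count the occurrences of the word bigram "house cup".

Scanning the 50 overlapping bigram windows for "house cup":
  position 16–17: house cup
  position 25–26: house cup
  position 27–28: house cup
  position 35–36: house cup
  position 38–39: house cup
  position 41–42: house cup
  position 49–50: house cup

7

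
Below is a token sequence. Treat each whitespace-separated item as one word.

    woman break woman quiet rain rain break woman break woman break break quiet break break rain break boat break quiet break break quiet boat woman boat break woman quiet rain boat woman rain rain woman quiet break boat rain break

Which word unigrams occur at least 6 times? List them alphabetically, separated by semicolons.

Unigram counts meeting the condition (at least 6 times):
  break: 14
  quiet: 6
  rain: 7
  woman: 8

break; quiet; rain; woman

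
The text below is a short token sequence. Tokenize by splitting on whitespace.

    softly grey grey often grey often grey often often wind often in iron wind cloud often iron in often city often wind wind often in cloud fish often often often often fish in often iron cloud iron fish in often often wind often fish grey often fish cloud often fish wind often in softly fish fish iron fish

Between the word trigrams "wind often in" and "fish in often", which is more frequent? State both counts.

"wind often in": 3 occurrences
"fish in often": 2 occurrences

"wind often in" (3 vs 2)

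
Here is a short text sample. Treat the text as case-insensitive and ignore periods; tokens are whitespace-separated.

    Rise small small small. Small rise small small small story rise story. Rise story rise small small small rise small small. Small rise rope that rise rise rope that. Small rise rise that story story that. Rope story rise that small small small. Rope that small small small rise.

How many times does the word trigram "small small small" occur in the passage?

Scanning the 47 overlapping trigram windows for "small small small":
  position 2–4: small small small
  position 3–5: small small small
  position 7–9: small small small
  position 16–18: small small small
  position 20–22: small small small
  position 41–43: small small small
  position 46–48: small small small

7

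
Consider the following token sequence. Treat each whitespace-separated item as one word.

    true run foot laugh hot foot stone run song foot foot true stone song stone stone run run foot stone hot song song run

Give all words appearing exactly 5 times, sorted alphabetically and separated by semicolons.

foot; run; stone

Unigram counts meeting the condition (exactly 5 times):
  foot: 5
  run: 5
  stone: 5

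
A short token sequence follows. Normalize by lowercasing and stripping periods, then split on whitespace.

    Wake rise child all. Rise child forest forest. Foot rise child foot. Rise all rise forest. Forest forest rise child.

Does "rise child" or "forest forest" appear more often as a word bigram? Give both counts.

"rise child": 4 occurrences
"forest forest": 3 occurrences

"rise child" (4 vs 3)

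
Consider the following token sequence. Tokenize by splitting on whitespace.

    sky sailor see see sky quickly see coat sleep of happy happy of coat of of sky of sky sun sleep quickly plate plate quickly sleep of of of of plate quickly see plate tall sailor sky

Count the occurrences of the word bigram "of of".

4

Scanning the 36 overlapping bigram windows for "of of":
  position 15–16: of of
  position 27–28: of of
  position 28–29: of of
  position 29–30: of of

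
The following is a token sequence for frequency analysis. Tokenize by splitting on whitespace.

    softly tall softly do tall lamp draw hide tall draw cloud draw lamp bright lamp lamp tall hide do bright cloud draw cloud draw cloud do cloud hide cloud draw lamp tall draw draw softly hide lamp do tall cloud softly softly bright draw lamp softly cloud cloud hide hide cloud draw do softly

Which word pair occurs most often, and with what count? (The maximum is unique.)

Bigram frequencies (highest first):
  cloud draw: 5
  draw cloud: 3
  draw lamp: 3
  do tall: 2
  tall draw: 2
  lamp tall: 2
  … (34 more, each ≤ 2)

"cloud draw", 5 times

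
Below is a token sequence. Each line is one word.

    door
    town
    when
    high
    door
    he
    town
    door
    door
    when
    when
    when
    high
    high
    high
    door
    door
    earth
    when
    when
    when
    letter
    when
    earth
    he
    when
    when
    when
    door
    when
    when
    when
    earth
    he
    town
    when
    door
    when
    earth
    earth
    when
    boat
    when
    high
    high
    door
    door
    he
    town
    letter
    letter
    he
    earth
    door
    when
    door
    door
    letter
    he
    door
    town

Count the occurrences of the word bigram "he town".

Scanning the 60 overlapping bigram windows for "he town":
  position 6–7: he town
  position 34–35: he town
  position 48–49: he town

3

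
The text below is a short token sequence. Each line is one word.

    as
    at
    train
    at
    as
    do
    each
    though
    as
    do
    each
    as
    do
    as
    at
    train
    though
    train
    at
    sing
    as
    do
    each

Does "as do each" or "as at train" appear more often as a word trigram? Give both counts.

"as do each": 3 occurrences
"as at train": 2 occurrences

"as do each" (3 vs 2)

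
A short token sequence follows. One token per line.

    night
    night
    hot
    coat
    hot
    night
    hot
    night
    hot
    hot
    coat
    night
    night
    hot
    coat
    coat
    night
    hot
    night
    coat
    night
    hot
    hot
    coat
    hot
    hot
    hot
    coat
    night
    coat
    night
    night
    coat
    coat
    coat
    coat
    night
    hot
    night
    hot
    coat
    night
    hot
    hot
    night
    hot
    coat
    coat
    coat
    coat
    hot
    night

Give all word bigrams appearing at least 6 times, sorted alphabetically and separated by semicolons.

Bigram counts meeting the condition (at least 6 times):
  coat coat: 7
  coat night: 7
  hot coat: 7
  hot night: 6
  night hot: 10

coat coat; coat night; hot coat; hot night; night hot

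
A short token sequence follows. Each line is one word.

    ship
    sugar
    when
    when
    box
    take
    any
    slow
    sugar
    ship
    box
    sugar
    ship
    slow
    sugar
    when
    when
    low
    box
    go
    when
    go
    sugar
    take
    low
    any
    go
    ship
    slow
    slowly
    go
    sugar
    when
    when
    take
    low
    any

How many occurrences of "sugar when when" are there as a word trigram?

Scanning the 35 overlapping trigram windows for "sugar when when":
  position 2–4: sugar when when
  position 15–17: sugar when when
  position 32–34: sugar when when

3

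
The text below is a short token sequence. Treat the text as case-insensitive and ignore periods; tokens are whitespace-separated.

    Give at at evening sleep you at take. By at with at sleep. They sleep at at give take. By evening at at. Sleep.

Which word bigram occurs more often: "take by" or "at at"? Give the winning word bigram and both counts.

"at at" (3 vs 2)

"take by": 2 occurrences
"at at": 3 occurrences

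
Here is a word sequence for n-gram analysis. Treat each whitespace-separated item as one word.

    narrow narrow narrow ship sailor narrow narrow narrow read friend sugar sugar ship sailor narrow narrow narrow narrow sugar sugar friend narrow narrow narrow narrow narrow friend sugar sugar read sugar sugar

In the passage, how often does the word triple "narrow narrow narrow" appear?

7

Scanning the 30 overlapping trigram windows for "narrow narrow narrow":
  position 1–3: narrow narrow narrow
  position 6–8: narrow narrow narrow
  position 15–17: narrow narrow narrow
  position 16–18: narrow narrow narrow
  position 22–24: narrow narrow narrow
  position 23–25: narrow narrow narrow
  position 24–26: narrow narrow narrow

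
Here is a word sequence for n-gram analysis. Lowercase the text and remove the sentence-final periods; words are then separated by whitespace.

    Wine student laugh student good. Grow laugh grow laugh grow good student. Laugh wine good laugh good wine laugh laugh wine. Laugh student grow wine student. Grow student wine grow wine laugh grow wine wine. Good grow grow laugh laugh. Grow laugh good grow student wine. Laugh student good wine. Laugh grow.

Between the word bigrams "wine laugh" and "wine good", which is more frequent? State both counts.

"wine laugh": 5 occurrences
"wine good": 2 occurrences

"wine laugh" (5 vs 2)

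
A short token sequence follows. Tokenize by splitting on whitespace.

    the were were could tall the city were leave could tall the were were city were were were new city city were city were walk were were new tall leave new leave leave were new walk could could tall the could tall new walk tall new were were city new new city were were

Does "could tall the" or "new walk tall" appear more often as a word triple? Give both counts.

"could tall the" (3 vs 1)

"could tall the": 3 occurrences
"new walk tall": 1 occurrence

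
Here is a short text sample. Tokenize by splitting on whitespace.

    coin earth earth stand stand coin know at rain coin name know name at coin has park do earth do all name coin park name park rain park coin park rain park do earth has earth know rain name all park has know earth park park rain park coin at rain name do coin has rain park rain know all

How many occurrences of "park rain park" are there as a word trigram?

Scanning the 58 overlapping trigram windows for "park rain park":
  position 26–28: park rain park
  position 30–32: park rain park
  position 46–48: park rain park

3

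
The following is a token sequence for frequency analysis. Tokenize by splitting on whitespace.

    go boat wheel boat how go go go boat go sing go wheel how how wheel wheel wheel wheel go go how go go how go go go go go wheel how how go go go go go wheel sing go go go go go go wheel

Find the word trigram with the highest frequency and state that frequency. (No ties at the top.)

"go go go", 11 times

Trigram frequencies (highest first):
  go go go: 11
  how go go: 4
  go go wheel: 3
  go wheel how: 2
  wheel how how: 2
  wheel wheel wheel: 2
  … (19 more, each ≤ 2)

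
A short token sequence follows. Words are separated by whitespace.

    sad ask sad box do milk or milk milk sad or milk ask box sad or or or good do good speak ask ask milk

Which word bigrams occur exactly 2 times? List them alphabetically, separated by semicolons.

Bigram counts meeting the condition (exactly 2 times):
  or milk: 2
  or or: 2
  sad or: 2

or milk; or or; sad or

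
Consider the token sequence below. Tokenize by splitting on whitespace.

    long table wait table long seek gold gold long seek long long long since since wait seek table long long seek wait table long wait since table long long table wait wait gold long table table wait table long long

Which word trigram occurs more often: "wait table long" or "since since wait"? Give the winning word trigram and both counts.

"wait table long" (3 vs 1)

"wait table long": 3 occurrences
"since since wait": 1 occurrence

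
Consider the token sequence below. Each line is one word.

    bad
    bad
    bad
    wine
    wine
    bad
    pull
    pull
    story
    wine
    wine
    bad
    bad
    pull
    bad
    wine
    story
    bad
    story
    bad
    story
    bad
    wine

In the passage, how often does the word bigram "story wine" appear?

Scanning the 22 overlapping bigram windows for "story wine":
  position 9–10: story wine

1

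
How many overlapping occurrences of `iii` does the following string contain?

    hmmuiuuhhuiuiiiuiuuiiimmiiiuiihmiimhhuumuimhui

3

Sliding a length-3 window over the 46 characters (44 positions):
  position 13–15: iii
  position 20–22: iii
  position 25–27: iii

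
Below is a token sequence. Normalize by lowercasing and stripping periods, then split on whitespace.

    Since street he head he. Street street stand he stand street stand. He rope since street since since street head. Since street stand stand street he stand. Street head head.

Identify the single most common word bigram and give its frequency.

Bigram frequencies (highest first):
  since street: 4
  street stand: 3
  stand street: 3
  street he: 2
  stand he: 2
  he stand: 2
  … (12 more, each ≤ 2)

"since street", 4 times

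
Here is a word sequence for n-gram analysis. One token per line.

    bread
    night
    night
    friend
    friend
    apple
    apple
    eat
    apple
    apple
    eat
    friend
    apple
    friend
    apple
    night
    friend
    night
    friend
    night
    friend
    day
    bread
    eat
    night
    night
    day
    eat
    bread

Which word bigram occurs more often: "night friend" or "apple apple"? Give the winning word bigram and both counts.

"night friend" (4 vs 2)

"night friend": 4 occurrences
"apple apple": 2 occurrences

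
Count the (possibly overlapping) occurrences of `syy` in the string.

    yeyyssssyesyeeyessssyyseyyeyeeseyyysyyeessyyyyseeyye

Sliding a length-3 window over the 52 characters (50 positions):
  position 20–22: syy
  position 36–38: syy
  position 42–44: syy

3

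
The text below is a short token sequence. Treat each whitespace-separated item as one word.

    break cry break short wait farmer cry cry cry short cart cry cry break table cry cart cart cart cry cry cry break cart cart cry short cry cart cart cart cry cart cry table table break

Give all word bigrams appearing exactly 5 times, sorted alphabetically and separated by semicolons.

Bigram counts meeting the condition (exactly 5 times):
  cart cart: 5
  cart cry: 5
  cry cry: 5

cart cart; cart cry; cry cry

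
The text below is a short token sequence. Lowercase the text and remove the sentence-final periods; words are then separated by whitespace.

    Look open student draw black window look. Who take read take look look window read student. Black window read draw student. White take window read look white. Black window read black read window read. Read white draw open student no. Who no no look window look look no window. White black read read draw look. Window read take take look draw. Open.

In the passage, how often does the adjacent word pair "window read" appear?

Scanning the 61 overlapping bigram windows for "window read":
  position 14–15: window read
  position 18–19: window read
  position 24–25: window read
  position 29–30: window read
  position 33–34: window read
  position 56–57: window read

6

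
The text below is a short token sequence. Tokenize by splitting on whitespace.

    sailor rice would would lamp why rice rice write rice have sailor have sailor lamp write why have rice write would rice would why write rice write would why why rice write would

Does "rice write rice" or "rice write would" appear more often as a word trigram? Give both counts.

"rice write rice": 1 occurrence
"rice write would": 3 occurrences

"rice write would" (3 vs 1)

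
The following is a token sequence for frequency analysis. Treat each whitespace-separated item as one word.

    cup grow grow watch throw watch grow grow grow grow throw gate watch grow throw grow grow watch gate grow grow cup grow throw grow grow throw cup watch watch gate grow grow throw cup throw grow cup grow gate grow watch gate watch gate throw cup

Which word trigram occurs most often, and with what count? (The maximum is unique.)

Trigram frequencies (highest first):
  grow grow throw: 3
  grow grow watch: 2
  grow grow grow: 2
  grow throw grow: 2
  throw grow grow: 2
  grow watch gate: 2
  … (28 more, each ≤ 2)

"grow grow throw", 3 times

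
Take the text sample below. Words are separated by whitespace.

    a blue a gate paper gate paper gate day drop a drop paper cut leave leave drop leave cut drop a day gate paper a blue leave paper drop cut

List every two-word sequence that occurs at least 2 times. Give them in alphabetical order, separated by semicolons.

Bigram counts meeting the condition (at least 2 times):
  a blue: 2
  drop a: 2
  gate paper: 3
  paper gate: 2

a blue; drop a; gate paper; paper gate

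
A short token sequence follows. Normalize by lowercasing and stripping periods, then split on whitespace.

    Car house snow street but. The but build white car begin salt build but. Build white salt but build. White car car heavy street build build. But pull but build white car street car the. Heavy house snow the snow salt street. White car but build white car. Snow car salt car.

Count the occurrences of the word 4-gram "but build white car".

4

Scanning the 49 overlapping 4-gram windows for "but build white car":
  position 7–10: but build white car
  position 18–21: but build white car
  position 29–32: but build white car
  position 45–48: but build white car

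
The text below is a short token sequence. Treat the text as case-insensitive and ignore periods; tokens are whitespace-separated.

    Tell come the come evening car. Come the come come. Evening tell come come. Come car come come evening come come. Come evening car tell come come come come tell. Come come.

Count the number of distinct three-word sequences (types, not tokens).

32 tokens → 30 trigram windows in total.
Repeated trigrams (each contributes count−1 duplicates):
  come come come: 4
  come come evening: 3
  tell come come: 3
  come evening car: 2
  come the come: 2
9 duplicate windows → 30 − 9 = 21 distinct.

21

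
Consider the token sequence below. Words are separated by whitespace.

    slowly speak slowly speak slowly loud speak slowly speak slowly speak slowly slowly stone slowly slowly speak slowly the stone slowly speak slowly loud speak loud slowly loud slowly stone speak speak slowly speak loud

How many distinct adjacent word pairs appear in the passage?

35 tokens → 34 bigram windows in total.
Repeated bigrams (each contributes count−1 duplicates):
  speak slowly: 8
  slowly speak: 7
  slowly loud: 3
  loud slowly: 2
  loud speak: 2
  slowly slowly: 2
  slowly stone: 2
  speak loud: 2
  … (1 more repeated)
21 duplicate windows → 34 − 21 = 13 distinct.

13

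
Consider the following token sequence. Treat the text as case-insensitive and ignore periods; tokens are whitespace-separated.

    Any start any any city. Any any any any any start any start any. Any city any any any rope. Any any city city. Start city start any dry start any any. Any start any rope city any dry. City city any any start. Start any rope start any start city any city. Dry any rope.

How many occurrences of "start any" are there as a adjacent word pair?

Scanning the 55 overlapping bigram windows for "start any":
  position 2–3: start any
  position 11–12: start any
  position 13–14: start any
  position 27–28: start any
  position 30–31: start any
  position 34–35: start any
  position 45–46: start any
  position 48–49: start any

8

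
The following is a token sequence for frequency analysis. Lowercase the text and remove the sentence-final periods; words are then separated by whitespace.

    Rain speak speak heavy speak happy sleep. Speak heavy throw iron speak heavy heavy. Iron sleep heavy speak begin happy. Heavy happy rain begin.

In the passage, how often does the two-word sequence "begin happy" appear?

1

Scanning the 23 overlapping bigram windows for "begin happy":
  position 19–20: begin happy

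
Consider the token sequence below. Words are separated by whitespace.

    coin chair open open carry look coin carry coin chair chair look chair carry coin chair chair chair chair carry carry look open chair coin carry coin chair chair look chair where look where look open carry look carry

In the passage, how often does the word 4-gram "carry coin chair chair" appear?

3

Scanning the 36 overlapping 4-gram windows for "carry coin chair chair":
  position 8–11: carry coin chair chair
  position 14–17: carry coin chair chair
  position 26–29: carry coin chair chair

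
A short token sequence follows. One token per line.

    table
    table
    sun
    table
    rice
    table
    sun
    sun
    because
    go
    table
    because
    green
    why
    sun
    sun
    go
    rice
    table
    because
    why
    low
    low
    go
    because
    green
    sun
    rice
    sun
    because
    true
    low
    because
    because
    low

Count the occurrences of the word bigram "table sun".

Scanning the 34 overlapping bigram windows for "table sun":
  position 2–3: table sun
  position 6–7: table sun

2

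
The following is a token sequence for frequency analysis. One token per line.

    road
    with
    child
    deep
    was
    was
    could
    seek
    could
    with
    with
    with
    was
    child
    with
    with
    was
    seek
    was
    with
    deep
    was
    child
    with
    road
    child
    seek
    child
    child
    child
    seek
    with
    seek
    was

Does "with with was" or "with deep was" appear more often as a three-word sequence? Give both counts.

"with with was" (2 vs 1)

"with with was": 2 occurrences
"with deep was": 1 occurrence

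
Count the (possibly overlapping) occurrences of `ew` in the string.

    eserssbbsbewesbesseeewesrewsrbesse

Sliding a length-2 window over the 34 characters (33 positions):
  position 11–12: ew
  position 21–22: ew
  position 26–27: ew

3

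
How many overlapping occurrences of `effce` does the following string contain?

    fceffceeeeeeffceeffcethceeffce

4

Sliding a length-5 window over the 30 characters (26 positions):
  position 3–7: effce
  position 12–16: effce
  position 17–21: effce
  position 26–30: effce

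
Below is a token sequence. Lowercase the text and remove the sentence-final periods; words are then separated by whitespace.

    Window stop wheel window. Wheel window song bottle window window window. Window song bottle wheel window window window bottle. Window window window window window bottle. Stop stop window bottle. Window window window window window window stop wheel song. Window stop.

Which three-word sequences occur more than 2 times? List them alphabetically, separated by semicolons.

bottle window window; window window window

Trigram counts meeting the condition (more than 2 times):
  bottle window window: 3
  window window window: 10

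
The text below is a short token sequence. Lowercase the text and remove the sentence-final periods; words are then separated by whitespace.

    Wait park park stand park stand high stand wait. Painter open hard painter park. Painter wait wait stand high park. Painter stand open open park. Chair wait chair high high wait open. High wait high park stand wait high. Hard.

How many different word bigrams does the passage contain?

31

40 tokens → 39 bigram windows in total.
Repeated bigrams (each contributes count−1 duplicates):
  park stand: 3
  high park: 2
  high wait: 2
  park painter: 2
  stand high: 2
  stand wait: 2
  wait high: 2
8 duplicate windows → 39 − 8 = 31 distinct.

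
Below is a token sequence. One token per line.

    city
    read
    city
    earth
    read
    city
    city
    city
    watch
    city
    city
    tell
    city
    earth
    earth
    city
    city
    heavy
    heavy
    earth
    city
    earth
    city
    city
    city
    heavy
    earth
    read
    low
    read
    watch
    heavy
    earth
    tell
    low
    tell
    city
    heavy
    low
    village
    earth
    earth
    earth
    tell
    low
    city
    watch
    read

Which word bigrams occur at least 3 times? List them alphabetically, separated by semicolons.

Bigram counts meeting the condition (at least 3 times):
  city city: 6
  city earth: 3
  city heavy: 3
  earth city: 3
  earth earth: 3
  heavy earth: 3

city city; city earth; city heavy; earth city; earth earth; heavy earth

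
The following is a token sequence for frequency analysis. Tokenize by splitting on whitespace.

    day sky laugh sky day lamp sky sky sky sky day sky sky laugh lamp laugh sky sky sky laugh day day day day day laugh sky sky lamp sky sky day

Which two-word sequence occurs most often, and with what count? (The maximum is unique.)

"sky sky", 8 times

Bigram frequencies (highest first):
  sky sky: 8
  day day: 4
  sky laugh: 3
  laugh sky: 3
  sky day: 3
  day sky: 2
  … (7 more, each ≤ 2)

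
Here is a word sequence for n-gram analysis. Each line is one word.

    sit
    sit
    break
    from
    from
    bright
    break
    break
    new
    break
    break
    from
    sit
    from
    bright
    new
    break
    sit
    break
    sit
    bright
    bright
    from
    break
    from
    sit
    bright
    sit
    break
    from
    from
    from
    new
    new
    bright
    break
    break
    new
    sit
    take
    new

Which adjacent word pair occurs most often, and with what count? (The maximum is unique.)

Bigram frequencies (highest first):
  break from: 4
  sit break: 3
  from from: 3
  break break: 3
  from bright: 2
  bright break: 2
  … (18 more, each ≤ 2)

"break from", 4 times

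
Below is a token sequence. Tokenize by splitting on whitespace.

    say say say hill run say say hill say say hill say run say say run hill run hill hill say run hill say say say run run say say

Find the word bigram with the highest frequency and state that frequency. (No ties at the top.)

Bigram frequencies (highest first):
  say say: 8
  hill say: 4
  say run: 4
  say hill: 3
  run say: 3
  run hill: 3
  … (3 more, each ≤ 2)

"say say", 8 times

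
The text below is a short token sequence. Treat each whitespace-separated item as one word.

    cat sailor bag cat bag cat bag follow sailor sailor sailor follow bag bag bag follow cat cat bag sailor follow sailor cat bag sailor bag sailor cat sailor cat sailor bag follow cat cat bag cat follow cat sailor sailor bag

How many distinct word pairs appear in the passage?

15

42 tokens → 41 bigram windows in total.
Repeated bigrams (each contributes count−1 duplicates):
  cat bag: 5
  cat sailor: 4
  sailor bag: 4
  bag cat: 3
  bag follow: 3
  bag sailor: 3
  follow cat: 3
  sailor cat: 3
  … (5 more repeated)
26 duplicate windows → 41 − 26 = 15 distinct.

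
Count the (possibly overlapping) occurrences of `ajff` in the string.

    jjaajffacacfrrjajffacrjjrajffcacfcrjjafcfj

3

Sliding a length-4 window over the 42 characters (39 positions):
  position 4–7: ajff
  position 16–19: ajff
  position 26–29: ajff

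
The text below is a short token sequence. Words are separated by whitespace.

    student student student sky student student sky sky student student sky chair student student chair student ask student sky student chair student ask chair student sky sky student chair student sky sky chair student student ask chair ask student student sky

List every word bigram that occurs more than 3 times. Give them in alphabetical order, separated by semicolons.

Bigram counts meeting the condition (more than 3 times):
  chair student: 6
  sky student: 4
  student sky: 7
  student student: 7

chair student; sky student; student sky; student student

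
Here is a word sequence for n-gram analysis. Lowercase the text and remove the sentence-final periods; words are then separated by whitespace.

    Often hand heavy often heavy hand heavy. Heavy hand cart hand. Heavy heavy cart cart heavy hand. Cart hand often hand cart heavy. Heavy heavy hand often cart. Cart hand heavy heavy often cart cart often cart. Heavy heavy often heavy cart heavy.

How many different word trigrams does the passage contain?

43 tokens → 41 trigram windows in total.
Repeated trigrams (each contributes count−1 duplicates):
  hand heavy heavy: 3
  cart hand heavy: 2
  cart heavy heavy: 2
  hand cart hand: 2
  heavy hand cart: 2
  heavy heavy hand: 2
  heavy heavy often: 2
  heavy often heavy: 2
  … (1 more repeated)
10 duplicate windows → 41 − 10 = 31 distinct.

31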